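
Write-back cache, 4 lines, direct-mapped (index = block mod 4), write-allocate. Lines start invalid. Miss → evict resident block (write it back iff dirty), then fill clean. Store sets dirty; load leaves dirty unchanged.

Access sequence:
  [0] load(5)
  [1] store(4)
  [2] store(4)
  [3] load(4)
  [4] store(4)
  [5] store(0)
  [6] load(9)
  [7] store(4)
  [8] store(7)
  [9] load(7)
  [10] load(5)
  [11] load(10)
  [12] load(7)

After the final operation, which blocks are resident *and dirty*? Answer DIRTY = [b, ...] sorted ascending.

DIRTY = [4, 7]

  0 | R B5 → L1 miss [-]
  1 | W B4 → L0 miss [D]
  2 | W B4 → L0 hit [D]
  3 | R B4 → L0 hit [D]
  4 | W B4 → L0 hit [D]
  5 | W B0 → L0 miss wb→B4 [D]
  6 | R B9 → L1 miss [-]
  7 | W B4 → L0 miss wb→B0 [D]
  8 | W B7 → L3 miss [D]
  9 | R B7 → L3 hit [D]
  10 | R B5 → L1 miss [-]
  11 | R B10 → L2 miss [-]
  12 | R B7 → L3 hit [D]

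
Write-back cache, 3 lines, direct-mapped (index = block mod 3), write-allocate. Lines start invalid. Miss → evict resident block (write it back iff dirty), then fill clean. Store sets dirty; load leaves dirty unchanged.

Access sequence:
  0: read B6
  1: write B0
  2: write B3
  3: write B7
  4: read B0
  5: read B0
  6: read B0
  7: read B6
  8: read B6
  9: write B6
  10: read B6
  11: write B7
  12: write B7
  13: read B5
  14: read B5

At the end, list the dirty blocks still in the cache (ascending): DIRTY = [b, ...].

DIRTY = [6, 7]

0: R B6 -> L0 miss  d=-]
1: W B0 -> L0 miss  d=D]
2: W B3 -> L0 miss wb->B0  d=D]
3: W B7 -> L1 miss  d=D]
4: R B0 -> L0 miss wb->B3  d=-]
5: R B0 -> L0 hit  d=-]
6: R B0 -> L0 hit  d=-]
7: R B6 -> L0 miss  d=-]
8: R B6 -> L0 hit  d=-]
9: W B6 -> L0 hit  d=D]
10: R B6 -> L0 hit  d=D]
11: W B7 -> L1 hit  d=D]
12: W B7 -> L1 hit  d=D]
13: R B5 -> L2 miss  d=-]
14: R B5 -> L2 hit  d=-]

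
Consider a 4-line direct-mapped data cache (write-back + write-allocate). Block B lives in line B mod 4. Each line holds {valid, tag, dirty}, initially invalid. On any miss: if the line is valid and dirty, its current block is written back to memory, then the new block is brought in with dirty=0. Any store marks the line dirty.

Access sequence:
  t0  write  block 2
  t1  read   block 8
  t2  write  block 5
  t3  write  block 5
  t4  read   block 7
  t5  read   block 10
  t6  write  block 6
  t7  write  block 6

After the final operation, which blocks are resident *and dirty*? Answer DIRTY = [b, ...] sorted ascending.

0: W B2 -> L2 miss  d=D]
1: R B8 -> L0 miss  d=-]
2: W B5 -> L1 miss  d=D]
3: W B5 -> L1 hit  d=D]
4: R B7 -> L3 miss  d=-]
5: R B10 -> L2 miss wb->B2  d=-]
6: W B6 -> L2 miss  d=D]
7: W B6 -> L2 hit  d=D]

DIRTY = [5, 6]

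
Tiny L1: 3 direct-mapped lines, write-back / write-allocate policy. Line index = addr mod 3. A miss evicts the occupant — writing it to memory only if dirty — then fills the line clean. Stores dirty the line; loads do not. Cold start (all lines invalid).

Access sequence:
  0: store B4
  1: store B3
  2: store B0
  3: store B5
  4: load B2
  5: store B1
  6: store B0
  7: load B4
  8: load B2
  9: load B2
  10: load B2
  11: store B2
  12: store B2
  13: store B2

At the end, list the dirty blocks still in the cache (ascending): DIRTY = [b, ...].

0: W B4 → L1 miss [D]
1: W B3 → L0 miss [D]
2: W B0 → L0 miss wb→B3 [D]
3: W B5 → L2 miss [D]
4: R B2 → L2 miss wb→B5 [-]
5: W B1 → L1 miss wb→B4 [D]
6: W B0 → L0 hit [D]
7: R B4 → L1 miss wb→B1 [-]
8: R B2 → L2 hit [-]
9: R B2 → L2 hit [-]
10: R B2 → L2 hit [-]
11: W B2 → L2 hit [D]
12: W B2 → L2 hit [D]
13: W B2 → L2 hit [D]

DIRTY = [0, 2]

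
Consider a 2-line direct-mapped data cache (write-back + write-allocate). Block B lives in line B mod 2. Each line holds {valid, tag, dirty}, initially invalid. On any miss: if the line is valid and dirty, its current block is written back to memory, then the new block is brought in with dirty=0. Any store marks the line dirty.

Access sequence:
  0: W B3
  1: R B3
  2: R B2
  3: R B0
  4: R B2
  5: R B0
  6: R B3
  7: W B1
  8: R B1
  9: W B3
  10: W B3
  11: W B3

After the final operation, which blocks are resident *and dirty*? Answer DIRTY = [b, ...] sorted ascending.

DIRTY = [3]

0: W B3 → L1 miss [D]
1: R B3 → L1 hit [D]
2: R B2 → L0 miss [-]
3: R B0 → L0 miss [-]
4: R B2 → L0 miss [-]
5: R B0 → L0 miss [-]
6: R B3 → L1 hit [D]
7: W B1 → L1 miss wb→B3 [D]
8: R B1 → L1 hit [D]
9: W B3 → L1 miss wb→B1 [D]
10: W B3 → L1 hit [D]
11: W B3 → L1 hit [D]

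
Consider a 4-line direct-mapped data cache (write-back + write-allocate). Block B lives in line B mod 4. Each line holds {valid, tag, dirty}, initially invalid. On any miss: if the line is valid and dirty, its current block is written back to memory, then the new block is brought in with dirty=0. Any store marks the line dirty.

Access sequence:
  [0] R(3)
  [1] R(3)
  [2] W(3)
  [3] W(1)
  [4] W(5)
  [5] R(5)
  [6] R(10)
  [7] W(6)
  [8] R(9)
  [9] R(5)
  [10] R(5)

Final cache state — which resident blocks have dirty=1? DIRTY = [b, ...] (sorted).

0: R B3 → L3 miss [-]
1: R B3 → L3 hit [-]
2: W B3 → L3 hit [D]
3: W B1 → L1 miss [D]
4: W B5 → L1 miss wb→B1 [D]
5: R B5 → L1 hit [D]
6: R B10 → L2 miss [-]
7: W B6 → L2 miss [D]
8: R B9 → L1 miss wb→B5 [-]
9: R B5 → L1 miss [-]
10: R B5 → L1 hit [-]

DIRTY = [3, 6]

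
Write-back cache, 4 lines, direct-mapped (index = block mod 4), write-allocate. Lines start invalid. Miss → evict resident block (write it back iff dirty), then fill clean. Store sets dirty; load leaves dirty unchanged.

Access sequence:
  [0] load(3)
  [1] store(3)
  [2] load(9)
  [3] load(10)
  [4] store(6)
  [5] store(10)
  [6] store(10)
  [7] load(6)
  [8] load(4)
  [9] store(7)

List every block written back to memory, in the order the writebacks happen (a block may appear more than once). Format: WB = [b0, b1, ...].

WB = [6, 10, 3]

  0 | R B3 → L3 miss [-]
  1 | W B3 → L3 hit [D]
  2 | R B9 → L1 miss [-]
  3 | R B10 → L2 miss [-]
  4 | W B6 → L2 miss [D]
  5 | W B10 → L2 miss wb→B6 [D]
  6 | W B10 → L2 hit [D]
  7 | R B6 → L2 miss wb→B10 [-]
  8 | R B4 → L0 miss [-]
  9 | W B7 → L3 miss wb→B3 [D]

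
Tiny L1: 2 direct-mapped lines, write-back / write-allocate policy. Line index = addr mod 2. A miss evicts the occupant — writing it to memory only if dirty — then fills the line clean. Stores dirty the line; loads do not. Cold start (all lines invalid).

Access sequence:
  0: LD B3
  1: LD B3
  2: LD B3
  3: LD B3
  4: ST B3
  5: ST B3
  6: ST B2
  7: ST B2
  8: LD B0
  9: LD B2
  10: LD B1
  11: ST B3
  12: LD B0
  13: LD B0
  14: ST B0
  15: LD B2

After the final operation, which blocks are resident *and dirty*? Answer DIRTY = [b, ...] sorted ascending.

DIRTY = [3]

  0 | R B3 → L1 miss [-]
  1 | R B3 → L1 hit [-]
  2 | R B3 → L1 hit [-]
  3 | R B3 → L1 hit [-]
  4 | W B3 → L1 hit [D]
  5 | W B3 → L1 hit [D]
  6 | W B2 → L0 miss [D]
  7 | W B2 → L0 hit [D]
  8 | R B0 → L0 miss wb→B2 [-]
  9 | R B2 → L0 miss [-]
  10 | R B1 → L1 miss wb→B3 [-]
  11 | W B3 → L1 miss [D]
  12 | R B0 → L0 miss [-]
  13 | R B0 → L0 hit [-]
  14 | W B0 → L0 hit [D]
  15 | R B2 → L0 miss wb→B0 [-]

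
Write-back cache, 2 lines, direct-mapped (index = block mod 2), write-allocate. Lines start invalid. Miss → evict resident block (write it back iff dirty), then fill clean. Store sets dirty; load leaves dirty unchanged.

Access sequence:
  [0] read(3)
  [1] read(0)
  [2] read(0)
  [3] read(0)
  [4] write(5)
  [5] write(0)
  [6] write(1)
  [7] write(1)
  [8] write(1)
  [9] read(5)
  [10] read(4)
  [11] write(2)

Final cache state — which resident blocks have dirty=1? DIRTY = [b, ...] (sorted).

DIRTY = [2]

  0 | R B3 → L1 miss [-]
  1 | R B0 → L0 miss [-]
  2 | R B0 → L0 hit [-]
  3 | R B0 → L0 hit [-]
  4 | W B5 → L1 miss [D]
  5 | W B0 → L0 hit [D]
  6 | W B1 → L1 miss wb→B5 [D]
  7 | W B1 → L1 hit [D]
  8 | W B1 → L1 hit [D]
  9 | R B5 → L1 miss wb→B1 [-]
  10 | R B4 → L0 miss wb→B0 [-]
  11 | W B2 → L0 miss [D]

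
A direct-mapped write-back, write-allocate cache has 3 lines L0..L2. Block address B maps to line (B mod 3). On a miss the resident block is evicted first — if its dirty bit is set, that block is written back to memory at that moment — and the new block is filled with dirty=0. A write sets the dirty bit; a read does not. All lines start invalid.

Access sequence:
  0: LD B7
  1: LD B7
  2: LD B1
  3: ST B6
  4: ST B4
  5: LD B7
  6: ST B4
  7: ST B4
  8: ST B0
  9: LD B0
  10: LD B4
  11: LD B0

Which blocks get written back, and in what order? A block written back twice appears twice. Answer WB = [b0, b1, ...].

0: R B7 → L1 miss [-]
1: R B7 → L1 hit [-]
2: R B1 → L1 miss [-]
3: W B6 → L0 miss [D]
4: W B4 → L1 miss [D]
5: R B7 → L1 miss wb→B4 [-]
6: W B4 → L1 miss [D]
7: W B4 → L1 hit [D]
8: W B0 → L0 miss wb→B6 [D]
9: R B0 → L0 hit [D]
10: R B4 → L1 hit [D]
11: R B0 → L0 hit [D]

WB = [4, 6]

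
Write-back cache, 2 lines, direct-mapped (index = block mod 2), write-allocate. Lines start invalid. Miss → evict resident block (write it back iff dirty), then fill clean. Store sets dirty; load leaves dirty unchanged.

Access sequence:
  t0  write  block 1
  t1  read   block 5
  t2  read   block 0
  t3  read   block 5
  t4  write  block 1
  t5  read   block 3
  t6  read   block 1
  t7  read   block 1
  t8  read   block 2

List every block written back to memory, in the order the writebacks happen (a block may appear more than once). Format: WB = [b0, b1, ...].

  0 | W B1 → L1 miss [D]
  1 | R B5 → L1 miss wb→B1 [-]
  2 | R B0 → L0 miss [-]
  3 | R B5 → L1 hit [-]
  4 | W B1 → L1 miss [D]
  5 | R B3 → L1 miss wb→B1 [-]
  6 | R B1 → L1 miss [-]
  7 | R B1 → L1 hit [-]
  8 | R B2 → L0 miss [-]

WB = [1, 1]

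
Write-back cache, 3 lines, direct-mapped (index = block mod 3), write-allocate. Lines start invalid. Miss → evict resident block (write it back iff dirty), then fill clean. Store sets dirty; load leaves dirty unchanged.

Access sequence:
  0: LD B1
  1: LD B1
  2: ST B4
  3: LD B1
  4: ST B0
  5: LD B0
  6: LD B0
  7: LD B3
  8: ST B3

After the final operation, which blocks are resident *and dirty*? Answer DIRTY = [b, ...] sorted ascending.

0: R B1 -> L1 miss  d=-]
1: R B1 -> L1 hit  d=-]
2: W B4 -> L1 miss  d=D]
3: R B1 -> L1 miss wb->B4  d=-]
4: W B0 -> L0 miss  d=D]
5: R B0 -> L0 hit  d=D]
6: R B0 -> L0 hit  d=D]
7: R B3 -> L0 miss wb->B0  d=-]
8: W B3 -> L0 hit  d=D]

DIRTY = [3]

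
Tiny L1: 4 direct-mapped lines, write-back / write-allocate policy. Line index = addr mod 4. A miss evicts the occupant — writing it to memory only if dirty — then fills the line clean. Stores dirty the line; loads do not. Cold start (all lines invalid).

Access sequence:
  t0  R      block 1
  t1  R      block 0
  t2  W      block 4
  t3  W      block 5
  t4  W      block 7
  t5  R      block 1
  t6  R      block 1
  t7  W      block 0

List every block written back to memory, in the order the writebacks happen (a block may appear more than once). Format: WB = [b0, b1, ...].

0: R B1 -> L1 miss  d=-]
1: R B0 -> L0 miss  d=-]
2: W B4 -> L0 miss  d=D]
3: W B5 -> L1 miss  d=D]
4: W B7 -> L3 miss  d=D]
5: R B1 -> L1 miss wb->B5  d=-]
6: R B1 -> L1 hit  d=-]
7: W B0 -> L0 miss wb->B4  d=D]

WB = [5, 4]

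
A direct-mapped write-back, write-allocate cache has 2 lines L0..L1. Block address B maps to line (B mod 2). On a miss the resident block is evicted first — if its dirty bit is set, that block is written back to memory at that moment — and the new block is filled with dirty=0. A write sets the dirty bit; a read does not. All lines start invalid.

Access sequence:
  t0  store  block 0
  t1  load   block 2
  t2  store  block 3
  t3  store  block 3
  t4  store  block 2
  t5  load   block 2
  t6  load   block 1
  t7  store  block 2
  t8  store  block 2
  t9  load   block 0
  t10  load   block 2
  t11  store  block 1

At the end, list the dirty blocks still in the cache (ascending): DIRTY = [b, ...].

0: W B0 -> L0 miss  d=D]
1: R B2 -> L0 miss wb->B0  d=-]
2: W B3 -> L1 miss  d=D]
3: W B3 -> L1 hit  d=D]
4: W B2 -> L0 hit  d=D]
5: R B2 -> L0 hit  d=D]
6: R B1 -> L1 miss wb->B3  d=-]
7: W B2 -> L0 hit  d=D]
8: W B2 -> L0 hit  d=D]
9: R B0 -> L0 miss wb->B2  d=-]
10: R B2 -> L0 miss  d=-]
11: W B1 -> L1 hit  d=D]

DIRTY = [1]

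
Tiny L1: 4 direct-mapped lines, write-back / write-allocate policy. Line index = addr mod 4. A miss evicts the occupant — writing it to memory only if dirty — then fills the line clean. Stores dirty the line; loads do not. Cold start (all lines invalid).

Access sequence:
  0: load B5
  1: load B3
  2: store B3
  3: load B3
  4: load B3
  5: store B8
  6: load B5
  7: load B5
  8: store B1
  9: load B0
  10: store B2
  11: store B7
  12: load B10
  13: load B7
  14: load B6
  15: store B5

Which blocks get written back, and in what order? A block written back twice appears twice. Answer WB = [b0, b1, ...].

WB = [8, 3, 2, 1]

0: R B5 → L1 miss [-]
1: R B3 → L3 miss [-]
2: W B3 → L3 hit [D]
3: R B3 → L3 hit [D]
4: R B3 → L3 hit [D]
5: W B8 → L0 miss [D]
6: R B5 → L1 hit [-]
7: R B5 → L1 hit [-]
8: W B1 → L1 miss [D]
9: R B0 → L0 miss wb→B8 [-]
10: W B2 → L2 miss [D]
11: W B7 → L3 miss wb→B3 [D]
12: R B10 → L2 miss wb→B2 [-]
13: R B7 → L3 hit [D]
14: R B6 → L2 miss [-]
15: W B5 → L1 miss wb→B1 [D]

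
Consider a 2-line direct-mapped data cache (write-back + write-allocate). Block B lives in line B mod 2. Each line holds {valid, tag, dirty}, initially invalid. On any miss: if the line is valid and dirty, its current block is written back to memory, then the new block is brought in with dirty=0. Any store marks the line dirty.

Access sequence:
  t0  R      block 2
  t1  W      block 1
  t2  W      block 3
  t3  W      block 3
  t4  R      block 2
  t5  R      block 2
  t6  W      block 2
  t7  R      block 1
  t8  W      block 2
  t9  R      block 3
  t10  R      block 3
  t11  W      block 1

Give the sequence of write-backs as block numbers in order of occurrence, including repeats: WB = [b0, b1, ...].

WB = [1, 3]

  0 | R B2 → L0 miss [-]
  1 | W B1 → L1 miss [D]
  2 | W B3 → L1 miss wb→B1 [D]
  3 | W B3 → L1 hit [D]
  4 | R B2 → L0 hit [-]
  5 | R B2 → L0 hit [-]
  6 | W B2 → L0 hit [D]
  7 | R B1 → L1 miss wb→B3 [-]
  8 | W B2 → L0 hit [D]
  9 | R B3 → L1 miss [-]
  10 | R B3 → L1 hit [-]
  11 | W B1 → L1 miss [D]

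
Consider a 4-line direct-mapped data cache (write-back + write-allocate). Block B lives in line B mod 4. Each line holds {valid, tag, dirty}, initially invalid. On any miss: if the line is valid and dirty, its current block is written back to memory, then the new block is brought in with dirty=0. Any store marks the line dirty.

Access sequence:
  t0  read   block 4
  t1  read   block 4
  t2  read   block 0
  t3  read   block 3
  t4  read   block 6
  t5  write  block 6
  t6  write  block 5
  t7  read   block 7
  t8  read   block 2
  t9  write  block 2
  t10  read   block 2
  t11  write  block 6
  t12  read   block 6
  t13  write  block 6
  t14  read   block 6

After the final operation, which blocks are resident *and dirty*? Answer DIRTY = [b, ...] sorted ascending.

DIRTY = [5, 6]

0: R B4 → L0 miss [-]
1: R B4 → L0 hit [-]
2: R B0 → L0 miss [-]
3: R B3 → L3 miss [-]
4: R B6 → L2 miss [-]
5: W B6 → L2 hit [D]
6: W B5 → L1 miss [D]
7: R B7 → L3 miss [-]
8: R B2 → L2 miss wb→B6 [-]
9: W B2 → L2 hit [D]
10: R B2 → L2 hit [D]
11: W B6 → L2 miss wb→B2 [D]
12: R B6 → L2 hit [D]
13: W B6 → L2 hit [D]
14: R B6 → L2 hit [D]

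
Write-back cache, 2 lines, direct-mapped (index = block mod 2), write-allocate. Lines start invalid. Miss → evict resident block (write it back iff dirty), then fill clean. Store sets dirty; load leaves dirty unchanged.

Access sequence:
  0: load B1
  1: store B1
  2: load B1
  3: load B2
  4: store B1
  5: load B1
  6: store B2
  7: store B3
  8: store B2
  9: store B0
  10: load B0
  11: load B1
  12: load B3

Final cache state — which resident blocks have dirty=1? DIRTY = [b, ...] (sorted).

  0 | R B1 → L1 miss [-]
  1 | W B1 → L1 hit [D]
  2 | R B1 → L1 hit [D]
  3 | R B2 → L0 miss [-]
  4 | W B1 → L1 hit [D]
  5 | R B1 → L1 hit [D]
  6 | W B2 → L0 hit [D]
  7 | W B3 → L1 miss wb→B1 [D]
  8 | W B2 → L0 hit [D]
  9 | W B0 → L0 miss wb→B2 [D]
  10 | R B0 → L0 hit [D]
  11 | R B1 → L1 miss wb→B3 [-]
  12 | R B3 → L1 miss [-]

DIRTY = [0]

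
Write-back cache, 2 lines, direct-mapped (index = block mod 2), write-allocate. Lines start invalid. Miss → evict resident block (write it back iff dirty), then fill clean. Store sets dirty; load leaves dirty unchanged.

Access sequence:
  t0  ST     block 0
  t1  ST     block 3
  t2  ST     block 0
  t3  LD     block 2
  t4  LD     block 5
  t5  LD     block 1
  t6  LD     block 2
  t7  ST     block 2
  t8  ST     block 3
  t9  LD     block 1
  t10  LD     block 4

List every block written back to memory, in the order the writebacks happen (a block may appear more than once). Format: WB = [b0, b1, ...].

  0 | W B0 → L0 miss [D]
  1 | W B3 → L1 miss [D]
  2 | W B0 → L0 hit [D]
  3 | R B2 → L0 miss wb→B0 [-]
  4 | R B5 → L1 miss wb→B3 [-]
  5 | R B1 → L1 miss [-]
  6 | R B2 → L0 hit [-]
  7 | W B2 → L0 hit [D]
  8 | W B3 → L1 miss [D]
  9 | R B1 → L1 miss wb→B3 [-]
  10 | R B4 → L0 miss wb→B2 [-]

WB = [0, 3, 3, 2]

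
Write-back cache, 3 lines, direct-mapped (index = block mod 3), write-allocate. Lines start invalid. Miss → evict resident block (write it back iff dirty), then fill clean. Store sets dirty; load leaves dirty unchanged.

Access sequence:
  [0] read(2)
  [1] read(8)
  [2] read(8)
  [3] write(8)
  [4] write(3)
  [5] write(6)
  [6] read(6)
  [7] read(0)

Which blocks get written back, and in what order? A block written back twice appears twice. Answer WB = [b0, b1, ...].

WB = [3, 6]

0: R B2 -> L2 miss  d=-]
1: R B8 -> L2 miss  d=-]
2: R B8 -> L2 hit  d=-]
3: W B8 -> L2 hit  d=D]
4: W B3 -> L0 miss  d=D]
5: W B6 -> L0 miss wb->B3  d=D]
6: R B6 -> L0 hit  d=D]
7: R B0 -> L0 miss wb->B6  d=-]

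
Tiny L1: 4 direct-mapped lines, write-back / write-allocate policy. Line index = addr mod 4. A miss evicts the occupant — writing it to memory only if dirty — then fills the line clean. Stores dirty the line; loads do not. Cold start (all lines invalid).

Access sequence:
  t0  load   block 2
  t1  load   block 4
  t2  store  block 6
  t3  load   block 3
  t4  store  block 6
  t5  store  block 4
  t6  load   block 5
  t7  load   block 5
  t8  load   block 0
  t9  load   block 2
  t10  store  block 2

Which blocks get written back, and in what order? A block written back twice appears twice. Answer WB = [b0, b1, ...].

  0 | R B2 → L2 miss [-]
  1 | R B4 → L0 miss [-]
  2 | W B6 → L2 miss [D]
  3 | R B3 → L3 miss [-]
  4 | W B6 → L2 hit [D]
  5 | W B4 → L0 hit [D]
  6 | R B5 → L1 miss [-]
  7 | R B5 → L1 hit [-]
  8 | R B0 → L0 miss wb→B4 [-]
  9 | R B2 → L2 miss wb→B6 [-]
  10 | W B2 → L2 hit [D]

WB = [4, 6]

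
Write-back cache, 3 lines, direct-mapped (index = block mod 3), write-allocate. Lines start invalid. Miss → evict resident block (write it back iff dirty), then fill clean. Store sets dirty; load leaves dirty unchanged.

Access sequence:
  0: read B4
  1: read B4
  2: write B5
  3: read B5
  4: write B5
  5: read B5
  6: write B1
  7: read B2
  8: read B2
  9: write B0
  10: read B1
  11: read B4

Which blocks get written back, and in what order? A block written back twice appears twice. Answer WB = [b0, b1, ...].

WB = [5, 1]

0: R B4 -> L1 miss  d=-]
1: R B4 -> L1 hit  d=-]
2: W B5 -> L2 miss  d=D]
3: R B5 -> L2 hit  d=D]
4: W B5 -> L2 hit  d=D]
5: R B5 -> L2 hit  d=D]
6: W B1 -> L1 miss  d=D]
7: R B2 -> L2 miss wb->B5  d=-]
8: R B2 -> L2 hit  d=-]
9: W B0 -> L0 miss  d=D]
10: R B1 -> L1 hit  d=D]
11: R B4 -> L1 miss wb->B1  d=-]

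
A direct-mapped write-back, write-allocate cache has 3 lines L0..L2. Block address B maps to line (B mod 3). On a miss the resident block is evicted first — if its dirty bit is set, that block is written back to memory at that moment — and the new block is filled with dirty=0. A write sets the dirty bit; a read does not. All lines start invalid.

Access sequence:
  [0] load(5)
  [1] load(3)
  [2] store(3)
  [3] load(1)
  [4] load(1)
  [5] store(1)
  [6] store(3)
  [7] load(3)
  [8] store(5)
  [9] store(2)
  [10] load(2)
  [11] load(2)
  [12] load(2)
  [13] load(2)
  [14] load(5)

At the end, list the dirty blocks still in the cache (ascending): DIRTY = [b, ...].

0: R B5 -> L2 miss  d=-]
1: R B3 -> L0 miss  d=-]
2: W B3 -> L0 hit  d=D]
3: R B1 -> L1 miss  d=-]
4: R B1 -> L1 hit  d=-]
5: W B1 -> L1 hit  d=D]
6: W B3 -> L0 hit  d=D]
7: R B3 -> L0 hit  d=D]
8: W B5 -> L2 hit  d=D]
9: W B2 -> L2 miss wb->B5  d=D]
10: R B2 -> L2 hit  d=D]
11: R B2 -> L2 hit  d=D]
12: R B2 -> L2 hit  d=D]
13: R B2 -> L2 hit  d=D]
14: R B5 -> L2 miss wb->B2  d=-]

DIRTY = [1, 3]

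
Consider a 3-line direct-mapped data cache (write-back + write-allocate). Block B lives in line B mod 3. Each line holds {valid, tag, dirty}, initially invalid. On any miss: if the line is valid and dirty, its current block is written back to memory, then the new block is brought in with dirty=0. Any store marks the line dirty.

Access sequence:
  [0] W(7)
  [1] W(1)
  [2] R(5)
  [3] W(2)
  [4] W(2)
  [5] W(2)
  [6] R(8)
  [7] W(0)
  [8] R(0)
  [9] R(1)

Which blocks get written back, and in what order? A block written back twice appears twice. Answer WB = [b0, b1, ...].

0: W B7 → L1 miss [D]
1: W B1 → L1 miss wb→B7 [D]
2: R B5 → L2 miss [-]
3: W B2 → L2 miss [D]
4: W B2 → L2 hit [D]
5: W B2 → L2 hit [D]
6: R B8 → L2 miss wb→B2 [-]
7: W B0 → L0 miss [D]
8: R B0 → L0 hit [D]
9: R B1 → L1 hit [D]

WB = [7, 2]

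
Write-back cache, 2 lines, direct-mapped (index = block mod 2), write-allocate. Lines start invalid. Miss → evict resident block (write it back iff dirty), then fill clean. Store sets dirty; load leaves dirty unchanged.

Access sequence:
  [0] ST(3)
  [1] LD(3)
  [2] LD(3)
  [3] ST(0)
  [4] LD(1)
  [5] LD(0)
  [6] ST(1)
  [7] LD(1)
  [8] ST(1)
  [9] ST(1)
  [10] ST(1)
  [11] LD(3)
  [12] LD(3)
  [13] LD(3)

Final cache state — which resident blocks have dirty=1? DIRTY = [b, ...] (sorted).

DIRTY = [0]

0: W B3 → L1 miss [D]
1: R B3 → L1 hit [D]
2: R B3 → L1 hit [D]
3: W B0 → L0 miss [D]
4: R B1 → L1 miss wb→B3 [-]
5: R B0 → L0 hit [D]
6: W B1 → L1 hit [D]
7: R B1 → L1 hit [D]
8: W B1 → L1 hit [D]
9: W B1 → L1 hit [D]
10: W B1 → L1 hit [D]
11: R B3 → L1 miss wb→B1 [-]
12: R B3 → L1 hit [-]
13: R B3 → L1 hit [-]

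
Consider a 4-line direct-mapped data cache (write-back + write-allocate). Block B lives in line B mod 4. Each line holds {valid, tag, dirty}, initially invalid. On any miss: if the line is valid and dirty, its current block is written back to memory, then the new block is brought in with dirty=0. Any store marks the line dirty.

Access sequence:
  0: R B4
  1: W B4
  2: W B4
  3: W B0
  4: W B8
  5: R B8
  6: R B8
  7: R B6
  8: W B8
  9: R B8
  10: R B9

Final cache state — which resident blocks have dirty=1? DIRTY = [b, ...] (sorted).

0: R B4 -> L0 miss  d=-]
1: W B4 -> L0 hit  d=D]
2: W B4 -> L0 hit  d=D]
3: W B0 -> L0 miss wb->B4  d=D]
4: W B8 -> L0 miss wb->B0  d=D]
5: R B8 -> L0 hit  d=D]
6: R B8 -> L0 hit  d=D]
7: R B6 -> L2 miss  d=-]
8: W B8 -> L0 hit  d=D]
9: R B8 -> L0 hit  d=D]
10: R B9 -> L1 miss  d=-]

DIRTY = [8]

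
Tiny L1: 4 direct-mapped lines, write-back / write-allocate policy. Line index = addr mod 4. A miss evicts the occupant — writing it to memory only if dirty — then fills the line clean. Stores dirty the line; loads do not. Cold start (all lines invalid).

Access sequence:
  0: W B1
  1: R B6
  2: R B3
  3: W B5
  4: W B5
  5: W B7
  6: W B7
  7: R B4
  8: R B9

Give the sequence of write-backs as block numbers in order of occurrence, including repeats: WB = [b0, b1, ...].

  0 | W B1 → L1 miss [D]
  1 | R B6 → L2 miss [-]
  2 | R B3 → L3 miss [-]
  3 | W B5 → L1 miss wb→B1 [D]
  4 | W B5 → L1 hit [D]
  5 | W B7 → L3 miss [D]
  6 | W B7 → L3 hit [D]
  7 | R B4 → L0 miss [-]
  8 | R B9 → L1 miss wb→B5 [-]

WB = [1, 5]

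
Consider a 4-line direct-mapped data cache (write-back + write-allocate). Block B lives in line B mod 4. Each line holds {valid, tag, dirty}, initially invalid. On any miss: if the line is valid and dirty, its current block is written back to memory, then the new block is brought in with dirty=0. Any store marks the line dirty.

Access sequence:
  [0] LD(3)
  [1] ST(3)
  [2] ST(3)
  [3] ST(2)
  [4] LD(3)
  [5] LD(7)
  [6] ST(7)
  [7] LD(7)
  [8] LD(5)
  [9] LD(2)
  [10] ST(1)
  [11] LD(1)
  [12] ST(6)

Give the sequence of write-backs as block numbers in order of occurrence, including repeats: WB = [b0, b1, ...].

  0 | R B3 → L3 miss [-]
  1 | W B3 → L3 hit [D]
  2 | W B3 → L3 hit [D]
  3 | W B2 → L2 miss [D]
  4 | R B3 → L3 hit [D]
  5 | R B7 → L3 miss wb→B3 [-]
  6 | W B7 → L3 hit [D]
  7 | R B7 → L3 hit [D]
  8 | R B5 → L1 miss [-]
  9 | R B2 → L2 hit [D]
  10 | W B1 → L1 miss [D]
  11 | R B1 → L1 hit [D]
  12 | W B6 → L2 miss wb→B2 [D]

WB = [3, 2]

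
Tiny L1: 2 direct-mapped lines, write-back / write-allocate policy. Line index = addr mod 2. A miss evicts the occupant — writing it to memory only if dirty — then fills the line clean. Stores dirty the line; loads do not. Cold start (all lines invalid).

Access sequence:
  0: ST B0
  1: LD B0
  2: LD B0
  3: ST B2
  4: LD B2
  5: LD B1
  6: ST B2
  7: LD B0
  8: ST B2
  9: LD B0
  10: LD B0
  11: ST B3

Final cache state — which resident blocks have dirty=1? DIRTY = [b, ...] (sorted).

0: W B0 -> L0 miss  d=D]
1: R B0 -> L0 hit  d=D]
2: R B0 -> L0 hit  d=D]
3: W B2 -> L0 miss wb->B0  d=D]
4: R B2 -> L0 hit  d=D]
5: R B1 -> L1 miss  d=-]
6: W B2 -> L0 hit  d=D]
7: R B0 -> L0 miss wb->B2  d=-]
8: W B2 -> L0 miss  d=D]
9: R B0 -> L0 miss wb->B2  d=-]
10: R B0 -> L0 hit  d=-]
11: W B3 -> L1 miss  d=D]

DIRTY = [3]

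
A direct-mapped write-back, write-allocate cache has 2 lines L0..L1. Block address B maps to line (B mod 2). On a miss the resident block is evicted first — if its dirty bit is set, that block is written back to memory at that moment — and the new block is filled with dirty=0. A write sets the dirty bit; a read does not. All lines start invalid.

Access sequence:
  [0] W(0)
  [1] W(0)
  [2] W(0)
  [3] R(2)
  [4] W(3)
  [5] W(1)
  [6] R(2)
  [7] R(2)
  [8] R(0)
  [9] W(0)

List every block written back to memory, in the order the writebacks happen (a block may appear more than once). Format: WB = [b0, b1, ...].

WB = [0, 3]

0: W B0 → L0 miss [D]
1: W B0 → L0 hit [D]
2: W B0 → L0 hit [D]
3: R B2 → L0 miss wb→B0 [-]
4: W B3 → L1 miss [D]
5: W B1 → L1 miss wb→B3 [D]
6: R B2 → L0 hit [-]
7: R B2 → L0 hit [-]
8: R B0 → L0 miss [-]
9: W B0 → L0 hit [D]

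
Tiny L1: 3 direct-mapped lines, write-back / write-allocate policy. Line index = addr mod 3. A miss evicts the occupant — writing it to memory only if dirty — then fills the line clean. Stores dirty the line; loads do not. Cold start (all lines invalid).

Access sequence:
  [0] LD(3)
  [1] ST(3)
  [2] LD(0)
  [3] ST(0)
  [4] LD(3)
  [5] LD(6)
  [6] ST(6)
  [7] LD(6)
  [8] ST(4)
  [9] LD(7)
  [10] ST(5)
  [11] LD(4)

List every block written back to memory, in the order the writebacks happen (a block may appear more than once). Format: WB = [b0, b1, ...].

  0 | R B3 → L0 miss [-]
  1 | W B3 → L0 hit [D]
  2 | R B0 → L0 miss wb→B3 [-]
  3 | W B0 → L0 hit [D]
  4 | R B3 → L0 miss wb→B0 [-]
  5 | R B6 → L0 miss [-]
  6 | W B6 → L0 hit [D]
  7 | R B6 → L0 hit [D]
  8 | W B4 → L1 miss [D]
  9 | R B7 → L1 miss wb→B4 [-]
  10 | W B5 → L2 miss [D]
  11 | R B4 → L1 miss [-]

WB = [3, 0, 4]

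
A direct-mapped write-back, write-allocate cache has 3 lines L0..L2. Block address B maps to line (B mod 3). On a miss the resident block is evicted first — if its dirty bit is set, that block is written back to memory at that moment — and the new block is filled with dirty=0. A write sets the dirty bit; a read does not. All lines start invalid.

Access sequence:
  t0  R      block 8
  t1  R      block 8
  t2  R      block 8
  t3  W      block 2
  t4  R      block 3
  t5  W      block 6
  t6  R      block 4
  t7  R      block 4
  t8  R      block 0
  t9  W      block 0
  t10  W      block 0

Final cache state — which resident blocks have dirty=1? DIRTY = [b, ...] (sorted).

DIRTY = [0, 2]

0: R B8 -> L2 miss  d=-]
1: R B8 -> L2 hit  d=-]
2: R B8 -> L2 hit  d=-]
3: W B2 -> L2 miss  d=D]
4: R B3 -> L0 miss  d=-]
5: W B6 -> L0 miss  d=D]
6: R B4 -> L1 miss  d=-]
7: R B4 -> L1 hit  d=-]
8: R B0 -> L0 miss wb->B6  d=-]
9: W B0 -> L0 hit  d=D]
10: W B0 -> L0 hit  d=D]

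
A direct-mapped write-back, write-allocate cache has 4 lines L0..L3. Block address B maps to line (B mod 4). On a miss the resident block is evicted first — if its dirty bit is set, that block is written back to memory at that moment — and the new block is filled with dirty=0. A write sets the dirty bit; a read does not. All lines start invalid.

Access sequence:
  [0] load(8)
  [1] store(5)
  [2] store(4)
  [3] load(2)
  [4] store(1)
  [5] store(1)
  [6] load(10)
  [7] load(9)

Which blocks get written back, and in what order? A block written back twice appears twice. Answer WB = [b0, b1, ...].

WB = [5, 1]

0: R B8 -> L0 miss  d=-]
1: W B5 -> L1 miss  d=D]
2: W B4 -> L0 miss  d=D]
3: R B2 -> L2 miss  d=-]
4: W B1 -> L1 miss wb->B5  d=D]
5: W B1 -> L1 hit  d=D]
6: R B10 -> L2 miss  d=-]
7: R B9 -> L1 miss wb->B1  d=-]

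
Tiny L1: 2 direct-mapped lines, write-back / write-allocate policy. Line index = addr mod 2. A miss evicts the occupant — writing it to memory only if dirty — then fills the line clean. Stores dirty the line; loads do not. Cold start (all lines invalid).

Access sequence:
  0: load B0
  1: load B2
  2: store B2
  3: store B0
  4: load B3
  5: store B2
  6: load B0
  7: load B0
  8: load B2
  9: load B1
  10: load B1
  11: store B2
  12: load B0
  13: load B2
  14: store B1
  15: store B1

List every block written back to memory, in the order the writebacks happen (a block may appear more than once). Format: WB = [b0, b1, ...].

0: R B0 → L0 miss [-]
1: R B2 → L0 miss [-]
2: W B2 → L0 hit [D]
3: W B0 → L0 miss wb→B2 [D]
4: R B3 → L1 miss [-]
5: W B2 → L0 miss wb→B0 [D]
6: R B0 → L0 miss wb→B2 [-]
7: R B0 → L0 hit [-]
8: R B2 → L0 miss [-]
9: R B1 → L1 miss [-]
10: R B1 → L1 hit [-]
11: W B2 → L0 hit [D]
12: R B0 → L0 miss wb→B2 [-]
13: R B2 → L0 miss [-]
14: W B1 → L1 hit [D]
15: W B1 → L1 hit [D]

WB = [2, 0, 2, 2]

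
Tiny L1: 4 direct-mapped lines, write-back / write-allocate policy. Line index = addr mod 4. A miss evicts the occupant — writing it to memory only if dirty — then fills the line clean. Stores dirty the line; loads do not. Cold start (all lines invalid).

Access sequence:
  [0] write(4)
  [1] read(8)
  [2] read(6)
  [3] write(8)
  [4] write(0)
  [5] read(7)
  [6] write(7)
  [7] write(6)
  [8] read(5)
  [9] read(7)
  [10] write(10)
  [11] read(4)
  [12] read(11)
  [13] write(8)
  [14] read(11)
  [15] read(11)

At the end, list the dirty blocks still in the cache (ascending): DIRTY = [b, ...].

  0 | W B4 → L0 miss [D]
  1 | R B8 → L0 miss wb→B4 [-]
  2 | R B6 → L2 miss [-]
  3 | W B8 → L0 hit [D]
  4 | W B0 → L0 miss wb→B8 [D]
  5 | R B7 → L3 miss [-]
  6 | W B7 → L3 hit [D]
  7 | W B6 → L2 hit [D]
  8 | R B5 → L1 miss [-]
  9 | R B7 → L3 hit [D]
  10 | W B10 → L2 miss wb→B6 [D]
  11 | R B4 → L0 miss wb→B0 [-]
  12 | R B11 → L3 miss wb→B7 [-]
  13 | W B8 → L0 miss [D]
  14 | R B11 → L3 hit [-]
  15 | R B11 → L3 hit [-]

DIRTY = [8, 10]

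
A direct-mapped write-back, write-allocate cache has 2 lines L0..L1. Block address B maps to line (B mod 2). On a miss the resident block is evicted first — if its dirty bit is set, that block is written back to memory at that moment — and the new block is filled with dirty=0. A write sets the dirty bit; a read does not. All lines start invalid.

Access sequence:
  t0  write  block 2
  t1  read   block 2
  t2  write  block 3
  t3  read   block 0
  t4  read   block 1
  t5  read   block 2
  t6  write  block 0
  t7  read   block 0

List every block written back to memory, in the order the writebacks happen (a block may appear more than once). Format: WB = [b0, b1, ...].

0: W B2 -> L0 miss  d=D]
1: R B2 -> L0 hit  d=D]
2: W B3 -> L1 miss  d=D]
3: R B0 -> L0 miss wb->B2  d=-]
4: R B1 -> L1 miss wb->B3  d=-]
5: R B2 -> L0 miss  d=-]
6: W B0 -> L0 miss  d=D]
7: R B0 -> L0 hit  d=D]

WB = [2, 3]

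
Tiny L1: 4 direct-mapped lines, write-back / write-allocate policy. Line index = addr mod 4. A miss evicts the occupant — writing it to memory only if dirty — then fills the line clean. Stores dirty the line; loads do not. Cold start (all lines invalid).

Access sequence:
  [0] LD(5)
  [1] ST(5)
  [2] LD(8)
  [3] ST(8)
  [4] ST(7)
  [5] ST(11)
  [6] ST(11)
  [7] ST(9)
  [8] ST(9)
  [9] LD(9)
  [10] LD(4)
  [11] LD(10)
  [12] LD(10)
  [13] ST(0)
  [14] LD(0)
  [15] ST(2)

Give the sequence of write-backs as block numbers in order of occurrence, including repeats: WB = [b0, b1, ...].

  0 | R B5 → L1 miss [-]
  1 | W B5 → L1 hit [D]
  2 | R B8 → L0 miss [-]
  3 | W B8 → L0 hit [D]
  4 | W B7 → L3 miss [D]
  5 | W B11 → L3 miss wb→B7 [D]
  6 | W B11 → L3 hit [D]
  7 | W B9 → L1 miss wb→B5 [D]
  8 | W B9 → L1 hit [D]
  9 | R B9 → L1 hit [D]
  10 | R B4 → L0 miss wb→B8 [-]
  11 | R B10 → L2 miss [-]
  12 | R B10 → L2 hit [-]
  13 | W B0 → L0 miss [D]
  14 | R B0 → L0 hit [D]
  15 | W B2 → L2 miss [D]

WB = [7, 5, 8]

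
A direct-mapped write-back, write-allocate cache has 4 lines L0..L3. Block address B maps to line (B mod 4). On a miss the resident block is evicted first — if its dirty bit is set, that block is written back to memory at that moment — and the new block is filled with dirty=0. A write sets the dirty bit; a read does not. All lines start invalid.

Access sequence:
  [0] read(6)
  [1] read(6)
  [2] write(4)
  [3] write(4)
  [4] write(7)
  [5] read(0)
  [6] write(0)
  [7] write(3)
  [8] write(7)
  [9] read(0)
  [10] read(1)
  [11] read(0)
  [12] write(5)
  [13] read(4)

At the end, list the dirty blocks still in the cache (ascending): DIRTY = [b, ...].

0: R B6 -> L2 miss  d=-]
1: R B6 -> L2 hit  d=-]
2: W B4 -> L0 miss  d=D]
3: W B4 -> L0 hit  d=D]
4: W B7 -> L3 miss  d=D]
5: R B0 -> L0 miss wb->B4  d=-]
6: W B0 -> L0 hit  d=D]
7: W B3 -> L3 miss wb->B7  d=D]
8: W B7 -> L3 miss wb->B3  d=D]
9: R B0 -> L0 hit  d=D]
10: R B1 -> L1 miss  d=-]
11: R B0 -> L0 hit  d=D]
12: W B5 -> L1 miss  d=D]
13: R B4 -> L0 miss wb->B0  d=-]

DIRTY = [5, 7]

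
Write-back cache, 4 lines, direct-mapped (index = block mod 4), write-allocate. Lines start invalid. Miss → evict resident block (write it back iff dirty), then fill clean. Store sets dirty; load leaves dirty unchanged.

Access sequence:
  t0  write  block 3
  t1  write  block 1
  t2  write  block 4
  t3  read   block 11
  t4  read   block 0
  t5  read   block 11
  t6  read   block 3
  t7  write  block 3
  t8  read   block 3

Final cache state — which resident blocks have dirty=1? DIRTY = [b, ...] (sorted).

0: W B3 -> L3 miss  d=D]
1: W B1 -> L1 miss  d=D]
2: W B4 -> L0 miss  d=D]
3: R B11 -> L3 miss wb->B3  d=-]
4: R B0 -> L0 miss wb->B4  d=-]
5: R B11 -> L3 hit  d=-]
6: R B3 -> L3 miss  d=-]
7: W B3 -> L3 hit  d=D]
8: R B3 -> L3 hit  d=D]

DIRTY = [1, 3]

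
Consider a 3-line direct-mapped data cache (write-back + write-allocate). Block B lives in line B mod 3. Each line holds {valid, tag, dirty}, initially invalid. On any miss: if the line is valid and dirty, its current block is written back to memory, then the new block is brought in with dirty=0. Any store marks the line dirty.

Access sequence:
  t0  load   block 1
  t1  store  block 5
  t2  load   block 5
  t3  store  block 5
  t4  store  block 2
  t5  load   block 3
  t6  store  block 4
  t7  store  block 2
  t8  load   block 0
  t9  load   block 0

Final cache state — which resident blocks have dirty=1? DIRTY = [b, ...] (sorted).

DIRTY = [2, 4]

0: R B1 -> L1 miss  d=-]
1: W B5 -> L2 miss  d=D]
2: R B5 -> L2 hit  d=D]
3: W B5 -> L2 hit  d=D]
4: W B2 -> L2 miss wb->B5  d=D]
5: R B3 -> L0 miss  d=-]
6: W B4 -> L1 miss  d=D]
7: W B2 -> L2 hit  d=D]
8: R B0 -> L0 miss  d=-]
9: R B0 -> L0 hit  d=-]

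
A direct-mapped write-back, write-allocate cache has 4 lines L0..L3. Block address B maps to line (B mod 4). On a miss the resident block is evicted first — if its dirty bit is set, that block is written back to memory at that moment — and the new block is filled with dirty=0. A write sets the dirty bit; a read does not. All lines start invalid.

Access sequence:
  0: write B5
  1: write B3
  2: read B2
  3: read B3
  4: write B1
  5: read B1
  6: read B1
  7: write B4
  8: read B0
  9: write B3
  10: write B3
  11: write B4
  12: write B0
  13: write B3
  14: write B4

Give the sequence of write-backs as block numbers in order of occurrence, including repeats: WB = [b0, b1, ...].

WB = [5, 4, 4, 0]

0: W B5 → L1 miss [D]
1: W B3 → L3 miss [D]
2: R B2 → L2 miss [-]
3: R B3 → L3 hit [D]
4: W B1 → L1 miss wb→B5 [D]
5: R B1 → L1 hit [D]
6: R B1 → L1 hit [D]
7: W B4 → L0 miss [D]
8: R B0 → L0 miss wb→B4 [-]
9: W B3 → L3 hit [D]
10: W B3 → L3 hit [D]
11: W B4 → L0 miss [D]
12: W B0 → L0 miss wb→B4 [D]
13: W B3 → L3 hit [D]
14: W B4 → L0 miss wb→B0 [D]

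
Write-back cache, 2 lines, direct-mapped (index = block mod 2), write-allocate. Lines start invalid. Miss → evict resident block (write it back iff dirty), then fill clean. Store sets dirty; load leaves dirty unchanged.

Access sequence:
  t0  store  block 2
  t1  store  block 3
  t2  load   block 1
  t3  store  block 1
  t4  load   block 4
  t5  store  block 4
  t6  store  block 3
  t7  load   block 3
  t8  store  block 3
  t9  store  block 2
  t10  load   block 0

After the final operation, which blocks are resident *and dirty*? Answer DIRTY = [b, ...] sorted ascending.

DIRTY = [3]

  0 | W B2 → L0 miss [D]
  1 | W B3 → L1 miss [D]
  2 | R B1 → L1 miss wb→B3 [-]
  3 | W B1 → L1 hit [D]
  4 | R B4 → L0 miss wb→B2 [-]
  5 | W B4 → L0 hit [D]
  6 | W B3 → L1 miss wb→B1 [D]
  7 | R B3 → L1 hit [D]
  8 | W B3 → L1 hit [D]
  9 | W B2 → L0 miss wb→B4 [D]
  10 | R B0 → L0 miss wb→B2 [-]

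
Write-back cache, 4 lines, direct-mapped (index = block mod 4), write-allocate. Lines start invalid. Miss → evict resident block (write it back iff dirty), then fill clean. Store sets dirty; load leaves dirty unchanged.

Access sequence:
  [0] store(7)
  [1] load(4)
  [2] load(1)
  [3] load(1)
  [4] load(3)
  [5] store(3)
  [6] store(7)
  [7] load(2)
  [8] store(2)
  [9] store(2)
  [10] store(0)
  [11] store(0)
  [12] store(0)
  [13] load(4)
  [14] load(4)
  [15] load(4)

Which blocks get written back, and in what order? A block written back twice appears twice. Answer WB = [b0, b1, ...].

WB = [7, 3, 0]

0: W B7 -> L3 miss  d=D]
1: R B4 -> L0 miss  d=-]
2: R B1 -> L1 miss  d=-]
3: R B1 -> L1 hit  d=-]
4: R B3 -> L3 miss wb->B7  d=-]
5: W B3 -> L3 hit  d=D]
6: W B7 -> L3 miss wb->B3  d=D]
7: R B2 -> L2 miss  d=-]
8: W B2 -> L2 hit  d=D]
9: W B2 -> L2 hit  d=D]
10: W B0 -> L0 miss  d=D]
11: W B0 -> L0 hit  d=D]
12: W B0 -> L0 hit  d=D]
13: R B4 -> L0 miss wb->B0  d=-]
14: R B4 -> L0 hit  d=-]
15: R B4 -> L0 hit  d=-]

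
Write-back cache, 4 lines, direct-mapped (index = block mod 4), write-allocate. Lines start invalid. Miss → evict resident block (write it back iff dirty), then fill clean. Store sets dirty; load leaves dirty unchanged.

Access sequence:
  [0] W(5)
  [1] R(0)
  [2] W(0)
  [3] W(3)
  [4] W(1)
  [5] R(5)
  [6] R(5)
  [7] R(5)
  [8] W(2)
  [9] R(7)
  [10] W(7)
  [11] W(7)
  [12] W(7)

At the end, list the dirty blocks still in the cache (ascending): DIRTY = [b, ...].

DIRTY = [0, 2, 7]

0: W B5 -> L1 miss  d=D]
1: R B0 -> L0 miss  d=-]
2: W B0 -> L0 hit  d=D]
3: W B3 -> L3 miss  d=D]
4: W B1 -> L1 miss wb->B5  d=D]
5: R B5 -> L1 miss wb->B1  d=-]
6: R B5 -> L1 hit  d=-]
7: R B5 -> L1 hit  d=-]
8: W B2 -> L2 miss  d=D]
9: R B7 -> L3 miss wb->B3  d=-]
10: W B7 -> L3 hit  d=D]
11: W B7 -> L3 hit  d=D]
12: W B7 -> L3 hit  d=D]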